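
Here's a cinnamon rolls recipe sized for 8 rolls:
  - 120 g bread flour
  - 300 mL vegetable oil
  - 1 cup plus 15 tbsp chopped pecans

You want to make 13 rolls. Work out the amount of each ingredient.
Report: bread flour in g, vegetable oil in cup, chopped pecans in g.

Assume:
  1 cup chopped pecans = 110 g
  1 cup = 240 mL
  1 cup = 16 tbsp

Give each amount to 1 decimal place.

bread flour: 195.0 g; vegetable oil: 2.0 cup; chopped pecans: 346.3 g

Scaling factor: 13/8 = 1.625.
bread flour: 120 g × 13/8 = 195.0 g
vegetable oil: 300 mL × 13/8 ÷ 240 mL/cup ≈ 2.0 cup
chopped pecans: (1 cup + 15 tbsp = 1.9375 cup) × 13/8 × 110 g/cup ≈ 346.3 g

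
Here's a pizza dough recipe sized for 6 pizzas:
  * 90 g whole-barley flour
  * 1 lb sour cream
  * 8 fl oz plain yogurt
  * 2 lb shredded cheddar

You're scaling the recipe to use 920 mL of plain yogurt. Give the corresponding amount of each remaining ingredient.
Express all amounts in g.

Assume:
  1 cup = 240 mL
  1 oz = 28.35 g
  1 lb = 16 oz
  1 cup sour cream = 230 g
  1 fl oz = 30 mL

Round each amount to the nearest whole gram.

The original recipe has 240 mL of plain yogurt, so the scaling factor is 920 ÷ 240 = 23/6.
whole-barley flour: 90 g × 23/6 = 345 g
sour cream: 1 lb × 23/6 × 16 oz/lb × 28.35 g/oz ≈ 1739 g
shredded cheddar: 2 lb × 23/6 × 16 oz/lb × 28.35 g/oz ≈ 3478 g

whole-barley flour: 345 g; sour cream: 1739 g; shredded cheddar: 3478 g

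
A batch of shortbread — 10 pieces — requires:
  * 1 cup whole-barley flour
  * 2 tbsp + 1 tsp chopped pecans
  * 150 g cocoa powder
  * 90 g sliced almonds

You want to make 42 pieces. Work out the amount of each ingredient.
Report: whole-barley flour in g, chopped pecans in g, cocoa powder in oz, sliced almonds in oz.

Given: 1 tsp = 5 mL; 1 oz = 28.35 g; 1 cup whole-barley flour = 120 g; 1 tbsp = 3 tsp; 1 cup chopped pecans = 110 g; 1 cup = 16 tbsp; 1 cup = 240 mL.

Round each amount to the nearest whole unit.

whole-barley flour: 504 g; chopped pecans: 67 g; cocoa powder: 22 oz; sliced almonds: 13 oz

Scaling factor: 42/10 = 21/5 = 4.2.
whole-barley flour: 1 cup × 21/5 × 120 g/cup = 504 g
chopped pecans: (2 tbsp + 1 tsp = 7/3 tbsp) × 21/5 ÷ 16 tbsp/cup × 110 g/cup ≈ 67 g
cocoa powder: 150 g × 21/5 ÷ 28.35 g/oz ≈ 22 oz
sliced almonds: 90 g × 21/5 ÷ 28.35 g/oz ≈ 13 oz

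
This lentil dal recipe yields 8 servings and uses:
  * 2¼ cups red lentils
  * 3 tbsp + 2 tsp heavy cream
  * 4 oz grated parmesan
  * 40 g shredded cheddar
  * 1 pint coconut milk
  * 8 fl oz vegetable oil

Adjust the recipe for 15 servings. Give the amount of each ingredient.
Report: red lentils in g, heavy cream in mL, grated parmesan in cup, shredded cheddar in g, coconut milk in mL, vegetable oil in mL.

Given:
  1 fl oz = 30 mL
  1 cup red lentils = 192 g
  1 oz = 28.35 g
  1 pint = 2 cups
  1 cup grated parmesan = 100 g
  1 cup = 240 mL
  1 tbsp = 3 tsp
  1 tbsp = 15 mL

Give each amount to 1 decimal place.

Scaling factor: 15/8 = 1.875.
red lentils: 2.25 cup × 15/8 × 192 g/cup = 810.0 g
heavy cream: (3 tbsp + 2 tsp = 11/3 tbsp) × 15/8 × 15 mL/tbsp ≈ 103.1 mL
grated parmesan: 4 oz × 15/8 × 28.35 g/oz ÷ 100 g/cup ≈ 2.1 cup
shredded cheddar: 40 g × 15/8 = 75.0 g
coconut milk: 1 pint × 15/8 × 2 cup/pint × 240 mL/cup = 900.0 mL
vegetable oil: 8 fl oz × 15/8 × 30 mL/fl oz = 450.0 mL

red lentils: 810.0 g; heavy cream: 103.1 mL; grated parmesan: 2.1 cup; shredded cheddar: 75.0 g; coconut milk: 900.0 mL; vegetable oil: 450.0 mL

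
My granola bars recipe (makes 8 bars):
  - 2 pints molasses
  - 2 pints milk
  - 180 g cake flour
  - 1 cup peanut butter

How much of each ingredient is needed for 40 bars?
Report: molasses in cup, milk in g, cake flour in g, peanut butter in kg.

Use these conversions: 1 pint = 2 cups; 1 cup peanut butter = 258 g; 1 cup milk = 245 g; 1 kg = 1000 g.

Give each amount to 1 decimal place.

Scaling factor: 40/8 = 5.
molasses: 2 pint × 5 × 2 cup/pint = 20.0 cup
milk: 2 pint × 5 × 2 cup/pint × 245 g/cup = 4900.0 g
cake flour: 180 g × 5 = 900.0 g
peanut butter: 1 cup × 5 × 258 g/cup ÷ 1000 g/kg ≈ 1.3 kg

molasses: 20.0 cup; milk: 4900.0 g; cake flour: 900.0 g; peanut butter: 1.3 kg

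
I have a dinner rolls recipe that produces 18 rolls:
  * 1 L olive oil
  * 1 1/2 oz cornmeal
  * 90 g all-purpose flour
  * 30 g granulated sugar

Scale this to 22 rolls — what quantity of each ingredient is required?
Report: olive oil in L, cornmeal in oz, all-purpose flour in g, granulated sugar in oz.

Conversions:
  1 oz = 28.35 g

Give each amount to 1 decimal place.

olive oil: 1.2 L; cornmeal: 1.8 oz; all-purpose flour: 110.0 g; granulated sugar: 1.3 oz

Scaling factor: 22/18 = 11/9.
olive oil: 1 L × 11/9 ≈ 1.2 L
cornmeal: 1.5 oz × 11/9 ≈ 1.8 oz
all-purpose flour: 90 g × 11/9 = 110.0 g
granulated sugar: 30 g × 11/9 ÷ 28.35 g/oz ≈ 1.3 oz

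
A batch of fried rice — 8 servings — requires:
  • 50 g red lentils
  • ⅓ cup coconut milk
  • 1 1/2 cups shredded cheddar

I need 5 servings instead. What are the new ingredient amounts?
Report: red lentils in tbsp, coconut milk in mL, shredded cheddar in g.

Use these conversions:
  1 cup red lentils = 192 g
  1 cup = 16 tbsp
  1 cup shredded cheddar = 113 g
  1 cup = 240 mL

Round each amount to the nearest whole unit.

Scaling factor: 5/8 = 0.625.
red lentils: 50 g × 5/8 ÷ 192 g/cup × 16 tbsp/cup ≈ 3 tbsp
coconut milk: 1/3 cup × 5/8 × 240 mL/cup = 50 mL
shredded cheddar: 1.5 cup × 5/8 × 113 g/cup ≈ 106 g

red lentils: 3 tbsp; coconut milk: 50 mL; shredded cheddar: 106 g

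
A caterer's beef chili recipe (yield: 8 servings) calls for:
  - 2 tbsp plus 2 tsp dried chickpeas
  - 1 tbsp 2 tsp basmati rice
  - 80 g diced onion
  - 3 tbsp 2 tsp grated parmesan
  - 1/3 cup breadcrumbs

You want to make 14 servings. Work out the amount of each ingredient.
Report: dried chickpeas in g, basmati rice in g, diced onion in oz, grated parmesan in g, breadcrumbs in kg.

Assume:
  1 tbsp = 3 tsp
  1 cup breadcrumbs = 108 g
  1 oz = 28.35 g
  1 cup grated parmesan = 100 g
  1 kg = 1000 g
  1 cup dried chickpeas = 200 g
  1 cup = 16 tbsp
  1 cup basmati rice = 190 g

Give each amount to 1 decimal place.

Scaling factor: 14/8 = 7/4 = 1.75.
dried chickpeas: (2 tbsp + 2 tsp = 8/3 tbsp) × 7/4 ÷ 16 tbsp/cup × 200 g/cup ≈ 58.3 g
basmati rice: (1 tbsp + 2 tsp = 5/3 tbsp) × 7/4 ÷ 16 tbsp/cup × 190 g/cup ≈ 34.6 g
diced onion: 80 g × 7/4 ÷ 28.35 g/oz ≈ 4.9 oz
grated parmesan: (3 tbsp + 2 tsp = 11/3 tbsp) × 7/4 ÷ 16 tbsp/cup × 100 g/cup ≈ 40.1 g
breadcrumbs: 1/3 cup × 7/4 × 108 g/cup ÷ 1000 g/kg ≈ 0.1 kg

dried chickpeas: 58.3 g; basmati rice: 34.6 g; diced onion: 4.9 oz; grated parmesan: 40.1 g; breadcrumbs: 0.1 kg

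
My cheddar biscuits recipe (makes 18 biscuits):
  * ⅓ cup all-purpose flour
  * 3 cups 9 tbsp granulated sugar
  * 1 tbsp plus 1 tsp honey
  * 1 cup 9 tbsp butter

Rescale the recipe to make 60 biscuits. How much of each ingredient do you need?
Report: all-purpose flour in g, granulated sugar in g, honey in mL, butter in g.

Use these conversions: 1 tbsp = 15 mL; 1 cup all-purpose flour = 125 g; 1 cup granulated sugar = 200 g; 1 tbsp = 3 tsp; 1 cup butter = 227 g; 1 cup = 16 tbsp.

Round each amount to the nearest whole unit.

Scaling factor: 60/18 = 10/3.
all-purpose flour: 1/3 cup × 10/3 × 125 g/cup ≈ 139 g
granulated sugar: (3 cup + 9 tbsp = 3.5625 cup) × 10/3 × 200 g/cup = 2375 g
honey: (1 tbsp + 1 tsp = 4/3 tbsp) × 10/3 × 15 mL/tbsp ≈ 67 mL
butter: (1 cup + 9 tbsp = 1.5625 cup) × 10/3 × 227 g/cup ≈ 1182 g

all-purpose flour: 139 g; granulated sugar: 2375 g; honey: 67 mL; butter: 1182 g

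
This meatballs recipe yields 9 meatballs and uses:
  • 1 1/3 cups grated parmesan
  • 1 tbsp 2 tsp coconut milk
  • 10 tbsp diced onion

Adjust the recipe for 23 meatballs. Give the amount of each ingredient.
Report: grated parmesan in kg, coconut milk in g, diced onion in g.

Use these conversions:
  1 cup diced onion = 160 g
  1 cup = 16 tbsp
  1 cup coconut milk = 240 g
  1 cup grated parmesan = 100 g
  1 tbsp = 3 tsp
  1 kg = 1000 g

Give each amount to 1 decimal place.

grated parmesan: 0.3 kg; coconut milk: 63.9 g; diced onion: 255.6 g

Scaling factor: 23/9.
grated parmesan: 4/3 cup × 23/9 × 100 g/cup ÷ 1000 g/kg ≈ 0.3 kg
coconut milk: (1 tbsp + 2 tsp = 5/3 tbsp) × 23/9 ÷ 16 tbsp/cup × 240 g/cup ≈ 63.9 g
diced onion: 10 tbsp × 23/9 ÷ 16 tbsp/cup × 160 g/cup ≈ 255.6 g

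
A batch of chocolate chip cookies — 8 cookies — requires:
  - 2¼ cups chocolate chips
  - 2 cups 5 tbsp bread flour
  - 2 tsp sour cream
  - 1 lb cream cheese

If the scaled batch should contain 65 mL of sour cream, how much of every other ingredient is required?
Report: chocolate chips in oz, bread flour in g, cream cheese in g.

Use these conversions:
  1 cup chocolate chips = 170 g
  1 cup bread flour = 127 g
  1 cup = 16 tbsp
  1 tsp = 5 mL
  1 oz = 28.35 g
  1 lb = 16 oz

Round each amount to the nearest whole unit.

The original recipe has 10 mL of sour cream, so the scaling factor is 65 ÷ 10 = 13/2 = 6.5.
chocolate chips: 2.25 cup × 13/2 × 170 g/cup ÷ 28.35 g/oz ≈ 88 oz
bread flour: (2 cup + 5 tbsp = 2.3125 cup) × 13/2 × 127 g/cup ≈ 1909 g
cream cheese: 1 lb × 13/2 × 16 oz/lb × 28.35 g/oz ≈ 2948 g

chocolate chips: 88 oz; bread flour: 1909 g; cream cheese: 2948 g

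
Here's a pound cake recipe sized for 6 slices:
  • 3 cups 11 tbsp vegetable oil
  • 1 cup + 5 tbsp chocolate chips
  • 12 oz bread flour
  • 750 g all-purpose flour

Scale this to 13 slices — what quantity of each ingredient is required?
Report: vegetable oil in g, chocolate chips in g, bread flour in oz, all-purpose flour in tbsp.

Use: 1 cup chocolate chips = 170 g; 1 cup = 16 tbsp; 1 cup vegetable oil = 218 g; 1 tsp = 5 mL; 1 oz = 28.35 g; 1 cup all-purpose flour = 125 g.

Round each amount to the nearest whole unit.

vegetable oil: 1742 g; chocolate chips: 483 g; bread flour: 26 oz; all-purpose flour: 208 tbsp

Scaling factor: 13/6.
vegetable oil: (3 cup + 11 tbsp = 3.6875 cup) × 13/6 × 218 g/cup ≈ 1742 g
chocolate chips: (1 cup + 5 tbsp = 1.3125 cup) × 13/6 × 170 g/cup ≈ 483 g
bread flour: 12 oz × 13/6 = 26 oz
all-purpose flour: 750 g × 13/6 ÷ 125 g/cup × 16 tbsp/cup = 208 tbsp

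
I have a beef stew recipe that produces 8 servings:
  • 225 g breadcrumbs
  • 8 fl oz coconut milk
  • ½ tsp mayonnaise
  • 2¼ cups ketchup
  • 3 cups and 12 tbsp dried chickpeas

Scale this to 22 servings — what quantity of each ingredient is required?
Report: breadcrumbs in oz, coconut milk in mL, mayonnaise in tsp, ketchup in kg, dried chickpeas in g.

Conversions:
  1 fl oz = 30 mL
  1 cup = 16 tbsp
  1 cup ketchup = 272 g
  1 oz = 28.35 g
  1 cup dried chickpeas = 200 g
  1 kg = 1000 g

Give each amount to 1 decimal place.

breadcrumbs: 21.8 oz; coconut milk: 660.0 mL; mayonnaise: 1.4 tsp; ketchup: 1.7 kg; dried chickpeas: 2062.5 g

Scaling factor: 22/8 = 11/4 = 2.75.
breadcrumbs: 225 g × 11/4 ÷ 28.35 g/oz ≈ 21.8 oz
coconut milk: 8 fl oz × 11/4 × 30 mL/fl oz = 660.0 mL
mayonnaise: 0.5 tsp × 11/4 ≈ 1.4 tsp
ketchup: 2.25 cup × 11/4 × 272 g/cup ÷ 1000 g/kg ≈ 1.7 kg
dried chickpeas: (3 cup + 12 tbsp = 3.75 cup) × 11/4 × 200 g/cup = 2062.5 g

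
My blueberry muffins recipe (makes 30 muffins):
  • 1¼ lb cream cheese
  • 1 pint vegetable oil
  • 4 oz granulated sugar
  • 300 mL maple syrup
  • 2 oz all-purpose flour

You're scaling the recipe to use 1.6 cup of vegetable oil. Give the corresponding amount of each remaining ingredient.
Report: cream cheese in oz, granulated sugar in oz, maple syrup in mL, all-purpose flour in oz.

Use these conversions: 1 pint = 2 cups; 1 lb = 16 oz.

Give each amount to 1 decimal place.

cream cheese: 16.0 oz; granulated sugar: 3.2 oz; maple syrup: 240.0 mL; all-purpose flour: 1.6 oz

The original recipe has 2 cup of vegetable oil, so the scaling factor is 1.6 ÷ 2 = 4/5 = 0.8.
cream cheese: 1.25 lb × 4/5 × 16 oz/lb = 16.0 oz
granulated sugar: 4 oz × 4/5 = 3.2 oz
maple syrup: 300 mL × 4/5 = 240.0 mL
all-purpose flour: 2 oz × 4/5 = 1.6 oz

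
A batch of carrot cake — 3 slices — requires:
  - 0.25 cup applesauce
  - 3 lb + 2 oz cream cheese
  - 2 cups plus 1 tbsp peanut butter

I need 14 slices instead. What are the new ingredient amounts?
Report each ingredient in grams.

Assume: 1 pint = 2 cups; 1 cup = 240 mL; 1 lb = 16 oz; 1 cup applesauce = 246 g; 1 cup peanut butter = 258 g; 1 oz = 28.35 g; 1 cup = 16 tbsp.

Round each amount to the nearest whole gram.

applesauce: 287 g; cream cheese: 6615 g; peanut butter: 2483 g

Scaling factor: 14/3.
applesauce: 0.25 cup × 14/3 × 246 g/cup = 287 g
cream cheese: (3 lb + 2 oz = 3.125 lb) × 14/3 × 16 oz/lb × 28.35 g/oz = 6615 g
peanut butter: (2 cup + 1 tbsp = 2.0625 cup) × 14/3 × 258 g/cup ≈ 2483 g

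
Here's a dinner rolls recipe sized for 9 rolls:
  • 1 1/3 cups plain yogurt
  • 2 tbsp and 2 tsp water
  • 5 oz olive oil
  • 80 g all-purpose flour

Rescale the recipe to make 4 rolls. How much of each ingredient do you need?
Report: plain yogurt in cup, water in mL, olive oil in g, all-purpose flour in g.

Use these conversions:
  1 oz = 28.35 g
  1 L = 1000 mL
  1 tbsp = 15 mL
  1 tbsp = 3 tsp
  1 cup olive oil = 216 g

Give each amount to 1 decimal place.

plain yogurt: 0.6 cup; water: 17.8 mL; olive oil: 63.0 g; all-purpose flour: 35.6 g

Scaling factor: 4/9.
plain yogurt: 4/3 cup × 4/9 ≈ 0.6 cup
water: (2 tbsp + 2 tsp = 8/3 tbsp) × 4/9 × 15 mL/tbsp ≈ 17.8 mL
olive oil: 5 oz × 4/9 × 28.35 g/oz = 63.0 g
all-purpose flour: 80 g × 4/9 ≈ 35.6 g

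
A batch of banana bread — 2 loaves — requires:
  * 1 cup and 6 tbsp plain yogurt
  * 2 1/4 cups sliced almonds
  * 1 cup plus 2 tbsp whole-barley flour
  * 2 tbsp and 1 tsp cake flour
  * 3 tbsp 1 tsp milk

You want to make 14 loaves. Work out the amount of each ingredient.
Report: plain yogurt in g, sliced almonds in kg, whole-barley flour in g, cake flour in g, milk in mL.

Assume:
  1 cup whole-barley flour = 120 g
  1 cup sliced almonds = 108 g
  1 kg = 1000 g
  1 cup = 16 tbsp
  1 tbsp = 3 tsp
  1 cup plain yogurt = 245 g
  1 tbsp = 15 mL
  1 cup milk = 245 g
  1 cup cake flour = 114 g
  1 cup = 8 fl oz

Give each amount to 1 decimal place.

plain yogurt: 2358.1 g; sliced almonds: 1.7 kg; whole-barley flour: 945.0 g; cake flour: 116.4 g; milk: 350.0 mL

Scaling factor: 14/2 = 7.
plain yogurt: (1 cup + 6 tbsp = 1.375 cup) × 7 × 245 g/cup ≈ 2358.1 g
sliced almonds: 2.25 cup × 7 × 108 g/cup ÷ 1000 g/kg ≈ 1.7 kg
whole-barley flour: (1 cup + 2 tbsp = 1.125 cup) × 7 × 120 g/cup = 945.0 g
cake flour: (2 tbsp + 1 tsp = 7/3 tbsp) × 7 ÷ 16 tbsp/cup × 114 g/cup ≈ 116.4 g
milk: (3 tbsp + 1 tsp = 10/3 tbsp) × 7 × 15 mL/tbsp = 350.0 mL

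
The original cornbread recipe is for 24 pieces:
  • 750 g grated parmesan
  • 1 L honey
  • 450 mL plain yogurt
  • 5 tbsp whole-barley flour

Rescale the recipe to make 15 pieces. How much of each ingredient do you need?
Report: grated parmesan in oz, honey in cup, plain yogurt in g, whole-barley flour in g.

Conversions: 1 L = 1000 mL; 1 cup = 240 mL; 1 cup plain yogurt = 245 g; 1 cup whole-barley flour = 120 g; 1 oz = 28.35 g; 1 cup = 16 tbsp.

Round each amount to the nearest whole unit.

grated parmesan: 17 oz; honey: 3 cup; plain yogurt: 287 g; whole-barley flour: 23 g

Scaling factor: 15/24 = 5/8 = 0.625.
grated parmesan: 750 g × 5/8 ÷ 28.35 g/oz ≈ 17 oz
honey: 1 L × 5/8 × 1000 mL/L ÷ 240 mL/cup ≈ 3 cup
plain yogurt: 450 mL × 5/8 ÷ 240 mL/cup × 245 g/cup ≈ 287 g
whole-barley flour: 5 tbsp × 5/8 ÷ 16 tbsp/cup × 120 g/cup ≈ 23 g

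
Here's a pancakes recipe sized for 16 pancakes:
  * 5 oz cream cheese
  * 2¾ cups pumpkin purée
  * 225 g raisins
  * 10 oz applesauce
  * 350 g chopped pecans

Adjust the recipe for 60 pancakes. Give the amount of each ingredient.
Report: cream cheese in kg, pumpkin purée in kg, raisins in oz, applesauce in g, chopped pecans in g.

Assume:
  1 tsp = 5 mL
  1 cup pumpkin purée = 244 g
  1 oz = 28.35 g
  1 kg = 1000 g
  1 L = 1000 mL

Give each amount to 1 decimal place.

Scaling factor: 60/16 = 15/4 = 3.75.
cream cheese: 5 oz × 15/4 × 28.35 g/oz ÷ 1000 g/kg ≈ 0.5 kg
pumpkin purée: 2.75 cup × 15/4 × 244 g/cup ÷ 1000 g/kg ≈ 2.5 kg
raisins: 225 g × 15/4 ÷ 28.35 g/oz ≈ 29.8 oz
applesauce: 10 oz × 15/4 × 28.35 g/oz ≈ 1063.1 g
chopped pecans: 350 g × 15/4 = 1312.5 g

cream cheese: 0.5 kg; pumpkin purée: 2.5 kg; raisins: 29.8 oz; applesauce: 1063.1 g; chopped pecans: 1312.5 g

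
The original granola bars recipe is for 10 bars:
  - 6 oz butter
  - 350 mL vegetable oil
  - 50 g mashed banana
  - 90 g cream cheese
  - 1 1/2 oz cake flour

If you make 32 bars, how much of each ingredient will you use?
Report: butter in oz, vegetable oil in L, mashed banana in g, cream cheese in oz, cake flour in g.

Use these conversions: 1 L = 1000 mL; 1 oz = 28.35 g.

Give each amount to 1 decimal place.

Scaling factor: 32/10 = 16/5 = 3.2.
butter: 6 oz × 16/5 = 19.2 oz
vegetable oil: 350 mL × 16/5 ÷ 1000 mL/L ≈ 1.1 L
mashed banana: 50 g × 16/5 = 160.0 g
cream cheese: 90 g × 16/5 ÷ 28.35 g/oz ≈ 10.2 oz
cake flour: 1.5 oz × 16/5 × 28.35 g/oz ≈ 136.1 g

butter: 19.2 oz; vegetable oil: 1.1 L; mashed banana: 160.0 g; cream cheese: 10.2 oz; cake flour: 136.1 g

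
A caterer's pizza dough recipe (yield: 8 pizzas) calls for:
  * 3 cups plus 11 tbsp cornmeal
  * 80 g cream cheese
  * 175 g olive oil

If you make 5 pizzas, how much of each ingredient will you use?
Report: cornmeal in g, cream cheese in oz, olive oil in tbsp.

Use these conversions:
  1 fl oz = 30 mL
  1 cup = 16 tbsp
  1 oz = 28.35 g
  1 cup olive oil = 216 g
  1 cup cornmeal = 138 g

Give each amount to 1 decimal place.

cornmeal: 318.0 g; cream cheese: 1.8 oz; olive oil: 8.1 tbsp

Scaling factor: 5/8 = 0.625.
cornmeal: (3 cup + 11 tbsp = 3.6875 cup) × 5/8 × 138 g/cup ≈ 318.0 g
cream cheese: 80 g × 5/8 ÷ 28.35 g/oz ≈ 1.8 oz
olive oil: 175 g × 5/8 ÷ 216 g/cup × 16 tbsp/cup ≈ 8.1 tbsp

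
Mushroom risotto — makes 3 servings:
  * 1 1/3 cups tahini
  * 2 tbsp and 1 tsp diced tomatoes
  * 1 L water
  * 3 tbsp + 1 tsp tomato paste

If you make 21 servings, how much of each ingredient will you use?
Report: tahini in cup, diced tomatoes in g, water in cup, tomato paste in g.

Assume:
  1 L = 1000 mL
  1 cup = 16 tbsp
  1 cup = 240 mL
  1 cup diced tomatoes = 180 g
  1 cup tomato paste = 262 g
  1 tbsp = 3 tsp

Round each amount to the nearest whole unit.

tahini: 9 cup; diced tomatoes: 184 g; water: 29 cup; tomato paste: 382 g

Scaling factor: 21/3 = 7.
tahini: 4/3 cup × 7 ≈ 9 cup
diced tomatoes: (2 tbsp + 1 tsp = 7/3 tbsp) × 7 ÷ 16 tbsp/cup × 180 g/cup ≈ 184 g
water: 1 L × 7 × 1000 mL/L ÷ 240 mL/cup ≈ 29 cup
tomato paste: (3 tbsp + 1 tsp = 10/3 tbsp) × 7 ÷ 16 tbsp/cup × 262 g/cup ≈ 382 g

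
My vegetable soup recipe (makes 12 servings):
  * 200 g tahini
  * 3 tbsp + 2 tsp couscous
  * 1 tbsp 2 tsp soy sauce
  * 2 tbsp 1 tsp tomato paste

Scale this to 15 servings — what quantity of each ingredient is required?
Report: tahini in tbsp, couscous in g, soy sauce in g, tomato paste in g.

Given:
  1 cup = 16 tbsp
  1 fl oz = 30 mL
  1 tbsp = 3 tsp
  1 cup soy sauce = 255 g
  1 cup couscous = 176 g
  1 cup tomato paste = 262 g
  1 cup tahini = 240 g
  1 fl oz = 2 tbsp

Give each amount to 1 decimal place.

tahini: 16.7 tbsp; couscous: 50.4 g; soy sauce: 33.2 g; tomato paste: 47.8 g

Scaling factor: 15/12 = 5/4 = 1.25.
tahini: 200 g × 5/4 ÷ 240 g/cup × 16 tbsp/cup ≈ 16.7 tbsp
couscous: (3 tbsp + 2 tsp = 11/3 tbsp) × 5/4 ÷ 16 tbsp/cup × 176 g/cup ≈ 50.4 g
soy sauce: (1 tbsp + 2 tsp = 5/3 tbsp) × 5/4 ÷ 16 tbsp/cup × 255 g/cup ≈ 33.2 g
tomato paste: (2 tbsp + 1 tsp = 7/3 tbsp) × 5/4 ÷ 16 tbsp/cup × 262 g/cup ≈ 47.8 g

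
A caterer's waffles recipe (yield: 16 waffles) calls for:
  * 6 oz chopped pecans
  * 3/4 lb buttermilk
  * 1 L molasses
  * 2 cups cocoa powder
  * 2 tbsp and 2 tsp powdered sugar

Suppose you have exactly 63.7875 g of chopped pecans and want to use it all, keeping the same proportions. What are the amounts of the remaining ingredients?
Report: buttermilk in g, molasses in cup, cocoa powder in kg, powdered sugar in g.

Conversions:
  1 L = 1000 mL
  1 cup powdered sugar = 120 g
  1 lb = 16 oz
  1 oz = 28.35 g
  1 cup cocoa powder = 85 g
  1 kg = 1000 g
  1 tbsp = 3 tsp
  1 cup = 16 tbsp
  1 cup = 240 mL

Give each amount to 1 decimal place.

The original recipe has 170.1 g of chopped pecans, so the scaling factor is 63.7875 ÷ 170.1 = 3/8 = 0.375.
buttermilk: 0.75 lb × 3/8 × 16 oz/lb × 28.35 g/oz ≈ 127.6 g
molasses: 1 L × 3/8 × 1000 mL/L ÷ 240 mL/cup ≈ 1.6 cup
cocoa powder: 2 cup × 3/8 × 85 g/cup ÷ 1000 g/kg ≈ 0.1 kg
powdered sugar: (2 tbsp + 2 tsp = 8/3 tbsp) × 3/8 ÷ 16 tbsp/cup × 120 g/cup = 7.5 g

buttermilk: 127.6 g; molasses: 1.6 cup; cocoa powder: 0.1 kg; powdered sugar: 7.5 g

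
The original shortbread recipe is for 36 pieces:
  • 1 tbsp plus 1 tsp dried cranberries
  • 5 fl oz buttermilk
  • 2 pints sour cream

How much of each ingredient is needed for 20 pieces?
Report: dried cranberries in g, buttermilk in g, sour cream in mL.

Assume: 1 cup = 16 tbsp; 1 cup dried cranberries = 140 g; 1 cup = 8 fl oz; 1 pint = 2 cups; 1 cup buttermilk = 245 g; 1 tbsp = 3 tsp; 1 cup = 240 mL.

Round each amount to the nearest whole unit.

Scaling factor: 20/36 = 5/9.
dried cranberries: (1 tbsp + 1 tsp = 4/3 tbsp) × 5/9 ÷ 16 tbsp/cup × 140 g/cup ≈ 6 g
buttermilk: 5 fl oz × 5/9 ÷ 8 fl oz/cup × 245 g/cup ≈ 85 g
sour cream: 2 pint × 5/9 × 2 cup/pint × 240 mL/cup ≈ 533 mL

dried cranberries: 6 g; buttermilk: 85 g; sour cream: 533 mL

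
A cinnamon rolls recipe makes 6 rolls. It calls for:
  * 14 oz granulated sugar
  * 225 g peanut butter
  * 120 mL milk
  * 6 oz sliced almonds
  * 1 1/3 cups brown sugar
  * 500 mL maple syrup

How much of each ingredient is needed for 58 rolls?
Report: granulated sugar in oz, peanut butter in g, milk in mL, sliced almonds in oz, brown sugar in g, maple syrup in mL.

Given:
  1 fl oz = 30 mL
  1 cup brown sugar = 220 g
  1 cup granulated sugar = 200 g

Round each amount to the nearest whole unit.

granulated sugar: 135 oz; peanut butter: 2175 g; milk: 1160 mL; sliced almonds: 58 oz; brown sugar: 2836 g; maple syrup: 4833 mL

Scaling factor: 58/6 = 29/3.
granulated sugar: 14 oz × 29/3 ≈ 135 oz
peanut butter: 225 g × 29/3 = 2175 g
milk: 120 mL × 29/3 = 1160 mL
sliced almonds: 6 oz × 29/3 = 58 oz
brown sugar: 4/3 cup × 29/3 × 220 g/cup ≈ 2836 g
maple syrup: 500 mL × 29/3 ≈ 4833 mL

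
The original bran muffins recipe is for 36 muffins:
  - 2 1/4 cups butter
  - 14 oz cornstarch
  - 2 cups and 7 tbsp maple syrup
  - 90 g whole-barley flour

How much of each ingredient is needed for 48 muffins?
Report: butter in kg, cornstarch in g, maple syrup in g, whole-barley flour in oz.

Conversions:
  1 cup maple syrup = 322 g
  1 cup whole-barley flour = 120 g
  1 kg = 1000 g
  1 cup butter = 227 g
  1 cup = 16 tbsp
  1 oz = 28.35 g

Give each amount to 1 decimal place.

butter: 0.7 kg; cornstarch: 529.2 g; maple syrup: 1046.5 g; whole-barley flour: 4.2 oz

Scaling factor: 48/36 = 4/3.
butter: 2.25 cup × 4/3 × 227 g/cup ÷ 1000 g/kg ≈ 0.7 kg
cornstarch: 14 oz × 4/3 × 28.35 g/oz = 529.2 g
maple syrup: (2 cup + 7 tbsp = 2.4375 cup) × 4/3 × 322 g/cup = 1046.5 g
whole-barley flour: 90 g × 4/3 ÷ 28.35 g/oz ≈ 4.2 oz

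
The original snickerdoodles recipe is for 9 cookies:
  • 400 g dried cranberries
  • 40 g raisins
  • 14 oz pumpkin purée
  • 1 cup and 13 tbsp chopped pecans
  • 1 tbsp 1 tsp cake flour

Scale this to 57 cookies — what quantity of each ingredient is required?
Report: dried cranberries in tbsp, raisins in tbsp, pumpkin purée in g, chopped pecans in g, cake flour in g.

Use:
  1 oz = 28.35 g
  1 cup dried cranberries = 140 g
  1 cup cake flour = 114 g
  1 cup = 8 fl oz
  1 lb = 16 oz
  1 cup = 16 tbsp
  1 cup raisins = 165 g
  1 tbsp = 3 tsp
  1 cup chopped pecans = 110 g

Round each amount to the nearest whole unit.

dried cranberries: 290 tbsp; raisins: 25 tbsp; pumpkin purée: 2514 g; chopped pecans: 1263 g; cake flour: 60 g

Scaling factor: 57/9 = 19/3.
dried cranberries: 400 g × 19/3 ÷ 140 g/cup × 16 tbsp/cup ≈ 290 tbsp
raisins: 40 g × 19/3 ÷ 165 g/cup × 16 tbsp/cup ≈ 25 tbsp
pumpkin purée: 14 oz × 19/3 × 28.35 g/oz ≈ 2514 g
chopped pecans: (1 cup + 13 tbsp = 1.8125 cup) × 19/3 × 110 g/cup ≈ 1263 g
cake flour: (1 tbsp + 1 tsp = 4/3 tbsp) × 19/3 ÷ 16 tbsp/cup × 114 g/cup ≈ 60 g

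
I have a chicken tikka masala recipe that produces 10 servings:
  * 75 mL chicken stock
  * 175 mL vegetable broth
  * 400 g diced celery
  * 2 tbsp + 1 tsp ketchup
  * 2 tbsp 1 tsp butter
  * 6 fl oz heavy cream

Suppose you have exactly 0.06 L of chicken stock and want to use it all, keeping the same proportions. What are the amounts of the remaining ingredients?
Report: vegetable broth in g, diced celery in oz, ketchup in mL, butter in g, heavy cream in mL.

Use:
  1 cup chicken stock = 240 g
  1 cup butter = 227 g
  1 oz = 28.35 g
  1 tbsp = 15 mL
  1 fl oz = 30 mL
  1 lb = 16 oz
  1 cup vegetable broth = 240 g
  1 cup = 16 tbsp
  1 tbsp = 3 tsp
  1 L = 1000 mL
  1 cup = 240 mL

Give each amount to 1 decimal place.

vegetable broth: 140.0 g; diced celery: 11.3 oz; ketchup: 28.0 mL; butter: 26.5 g; heavy cream: 144.0 mL

The original recipe has 0.075 L of chicken stock, so the scaling factor is 0.06 ÷ 0.075 = 4/5 = 0.8.
vegetable broth: 175 mL × 4/5 ÷ 240 mL/cup × 240 g/cup = 140.0 g
diced celery: 400 g × 4/5 ÷ 28.35 g/oz ≈ 11.3 oz
ketchup: (2 tbsp + 1 tsp = 7/3 tbsp) × 4/5 × 15 mL/tbsp = 28.0 mL
butter: (2 tbsp + 1 tsp = 7/3 tbsp) × 4/5 ÷ 16 tbsp/cup × 227 g/cup ≈ 26.5 g
heavy cream: 6 fl oz × 4/5 × 30 mL/fl oz = 144.0 mL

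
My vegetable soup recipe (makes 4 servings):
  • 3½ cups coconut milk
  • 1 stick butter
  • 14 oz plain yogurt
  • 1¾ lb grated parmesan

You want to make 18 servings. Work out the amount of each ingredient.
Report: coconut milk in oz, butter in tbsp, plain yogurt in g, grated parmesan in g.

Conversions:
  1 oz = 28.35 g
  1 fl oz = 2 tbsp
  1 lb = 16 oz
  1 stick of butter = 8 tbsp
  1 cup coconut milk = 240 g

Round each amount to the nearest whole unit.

coconut milk: 133 oz; butter: 36 tbsp; plain yogurt: 1786 g; grated parmesan: 3572 g

Scaling factor: 18/4 = 9/2 = 4.5.
coconut milk: 3.5 cup × 9/2 × 240 g/cup ÷ 28.35 g/oz ≈ 133 oz
butter: 1 stick × 9/2 × 8 tbsp/stick = 36 tbsp
plain yogurt: 14 oz × 9/2 × 28.35 g/oz ≈ 1786 g
grated parmesan: 1.75 lb × 9/2 × 16 oz/lb × 28.35 g/oz ≈ 3572 g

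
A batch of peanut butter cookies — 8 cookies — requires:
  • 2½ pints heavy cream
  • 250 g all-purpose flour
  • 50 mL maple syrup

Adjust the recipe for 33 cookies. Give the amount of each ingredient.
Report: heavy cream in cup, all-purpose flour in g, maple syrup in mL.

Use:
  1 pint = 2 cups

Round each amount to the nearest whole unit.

heavy cream: 21 cup; all-purpose flour: 1031 g; maple syrup: 206 mL

Scaling factor: 33/8 = 4.125.
heavy cream: 2.5 pint × 33/8 × 2 cup/pint ≈ 21 cup
all-purpose flour: 250 g × 33/8 ≈ 1031 g
maple syrup: 50 mL × 33/8 ≈ 206 mL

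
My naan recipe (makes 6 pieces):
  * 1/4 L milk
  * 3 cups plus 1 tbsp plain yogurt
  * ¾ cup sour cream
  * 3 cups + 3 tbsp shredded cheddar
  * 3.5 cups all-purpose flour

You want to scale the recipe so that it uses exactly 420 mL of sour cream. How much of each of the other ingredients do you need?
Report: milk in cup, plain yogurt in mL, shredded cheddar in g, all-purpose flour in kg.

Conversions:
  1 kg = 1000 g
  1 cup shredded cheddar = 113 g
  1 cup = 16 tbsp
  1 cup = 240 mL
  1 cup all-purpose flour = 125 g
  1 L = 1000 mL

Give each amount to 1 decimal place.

The original recipe has 180 mL of sour cream, so the scaling factor is 420 ÷ 180 = 7/3.
milk: 0.25 L × 7/3 × 1000 mL/L ÷ 240 mL/cup ≈ 2.4 cup
plain yogurt: (3 cup + 1 tbsp = 3.0625 cup) × 7/3 × 240 mL/cup = 1715.0 mL
shredded cheddar: (3 cup + 3 tbsp = 3.1875 cup) × 7/3 × 113 g/cup ≈ 840.4 g
all-purpose flour: 3.5 cup × 7/3 × 125 g/cup ÷ 1000 g/kg ≈ 1.0 kg

milk: 2.4 cup; plain yogurt: 1715.0 mL; shredded cheddar: 840.4 g; all-purpose flour: 1.0 kg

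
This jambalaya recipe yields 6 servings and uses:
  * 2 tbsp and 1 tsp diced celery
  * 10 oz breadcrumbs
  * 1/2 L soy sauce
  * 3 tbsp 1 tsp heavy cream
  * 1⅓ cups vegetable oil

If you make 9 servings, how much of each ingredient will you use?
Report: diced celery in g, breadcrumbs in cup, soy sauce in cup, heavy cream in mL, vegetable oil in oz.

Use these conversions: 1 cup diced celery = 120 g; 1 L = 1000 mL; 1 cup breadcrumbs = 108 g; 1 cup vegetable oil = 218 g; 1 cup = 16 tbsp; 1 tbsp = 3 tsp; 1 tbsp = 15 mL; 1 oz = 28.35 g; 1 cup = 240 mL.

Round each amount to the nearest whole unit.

diced celery: 26 g; breadcrumbs: 4 cup; soy sauce: 3 cup; heavy cream: 75 mL; vegetable oil: 15 oz

Scaling factor: 9/6 = 3/2 = 1.5.
diced celery: (2 tbsp + 1 tsp = 7/3 tbsp) × 3/2 ÷ 16 tbsp/cup × 120 g/cup ≈ 26 g
breadcrumbs: 10 oz × 3/2 × 28.35 g/oz ÷ 108 g/cup ≈ 4 cup
soy sauce: 0.5 L × 3/2 × 1000 mL/L ÷ 240 mL/cup ≈ 3 cup
heavy cream: (3 tbsp + 1 tsp = 10/3 tbsp) × 3/2 × 15 mL/tbsp = 75 mL
vegetable oil: 4/3 cup × 3/2 × 218 g/cup ÷ 28.35 g/oz ≈ 15 oz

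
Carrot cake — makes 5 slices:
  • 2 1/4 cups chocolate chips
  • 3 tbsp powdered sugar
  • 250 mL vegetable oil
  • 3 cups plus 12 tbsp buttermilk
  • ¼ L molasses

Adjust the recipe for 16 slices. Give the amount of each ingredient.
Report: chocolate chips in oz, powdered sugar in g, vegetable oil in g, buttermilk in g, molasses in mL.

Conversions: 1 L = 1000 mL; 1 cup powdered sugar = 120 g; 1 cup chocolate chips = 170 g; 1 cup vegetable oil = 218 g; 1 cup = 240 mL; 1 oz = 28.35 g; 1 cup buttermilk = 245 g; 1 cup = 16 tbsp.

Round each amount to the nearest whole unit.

chocolate chips: 43 oz; powdered sugar: 72 g; vegetable oil: 727 g; buttermilk: 2940 g; molasses: 800 mL

Scaling factor: 16/5 = 3.2.
chocolate chips: 2.25 cup × 16/5 × 170 g/cup ÷ 28.35 g/oz ≈ 43 oz
powdered sugar: 3 tbsp × 16/5 ÷ 16 tbsp/cup × 120 g/cup = 72 g
vegetable oil: 250 mL × 16/5 ÷ 240 mL/cup × 218 g/cup ≈ 727 g
buttermilk: (3 cup + 12 tbsp = 3.75 cup) × 16/5 × 245 g/cup = 2940 g
molasses: 0.25 L × 16/5 × 1000 mL/L = 800 mL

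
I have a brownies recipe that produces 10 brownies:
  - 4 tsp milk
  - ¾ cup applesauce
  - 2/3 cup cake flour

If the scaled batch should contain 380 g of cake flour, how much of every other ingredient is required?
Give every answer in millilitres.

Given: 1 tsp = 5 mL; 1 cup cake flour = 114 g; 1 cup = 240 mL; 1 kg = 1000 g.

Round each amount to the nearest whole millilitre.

milk: 100 mL; applesauce: 900 mL

The original recipe has 76 g of cake flour, so the scaling factor is 380 ÷ 76 = 5.
milk: 4 tsp × 5 × 5 mL/tsp = 100 mL
applesauce: 0.75 cup × 5 × 240 mL/cup = 900 mL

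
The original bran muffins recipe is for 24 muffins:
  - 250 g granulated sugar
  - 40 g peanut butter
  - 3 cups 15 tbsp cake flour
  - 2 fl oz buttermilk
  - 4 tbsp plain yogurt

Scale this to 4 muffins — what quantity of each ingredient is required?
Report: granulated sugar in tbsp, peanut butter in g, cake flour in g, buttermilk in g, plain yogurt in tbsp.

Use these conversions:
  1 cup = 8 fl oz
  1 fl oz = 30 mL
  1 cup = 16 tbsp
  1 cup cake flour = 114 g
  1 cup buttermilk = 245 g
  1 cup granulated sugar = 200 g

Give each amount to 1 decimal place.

granulated sugar: 3.3 tbsp; peanut butter: 6.7 g; cake flour: 74.8 g; buttermilk: 10.2 g; plain yogurt: 0.7 tbsp

Scaling factor: 4/24 = 1/6.
granulated sugar: 250 g × 1/6 ÷ 200 g/cup × 16 tbsp/cup ≈ 3.3 tbsp
peanut butter: 40 g × 1/6 ≈ 6.7 g
cake flour: (3 cup + 15 tbsp = 3.9375 cup) × 1/6 × 114 g/cup ≈ 74.8 g
buttermilk: 2 fl oz × 1/6 ÷ 8 fl oz/cup × 245 g/cup ≈ 10.2 g
plain yogurt: 4 tbsp × 1/6 ≈ 0.7 tbsp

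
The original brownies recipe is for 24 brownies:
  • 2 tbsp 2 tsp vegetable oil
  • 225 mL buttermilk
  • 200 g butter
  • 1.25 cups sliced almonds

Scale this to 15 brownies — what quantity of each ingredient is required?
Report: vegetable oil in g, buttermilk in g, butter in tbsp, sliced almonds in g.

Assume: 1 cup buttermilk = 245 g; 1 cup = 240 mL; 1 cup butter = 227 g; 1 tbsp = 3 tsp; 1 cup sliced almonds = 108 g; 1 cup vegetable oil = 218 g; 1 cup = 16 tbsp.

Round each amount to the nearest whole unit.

Scaling factor: 15/24 = 5/8 = 0.625.
vegetable oil: (2 tbsp + 2 tsp = 8/3 tbsp) × 5/8 ÷ 16 tbsp/cup × 218 g/cup ≈ 23 g
buttermilk: 225 mL × 5/8 ÷ 240 mL/cup × 245 g/cup ≈ 144 g
butter: 200 g × 5/8 ÷ 227 g/cup × 16 tbsp/cup ≈ 9 tbsp
sliced almonds: 1.25 cup × 5/8 × 108 g/cup ≈ 84 g

vegetable oil: 23 g; buttermilk: 144 g; butter: 9 tbsp; sliced almonds: 84 g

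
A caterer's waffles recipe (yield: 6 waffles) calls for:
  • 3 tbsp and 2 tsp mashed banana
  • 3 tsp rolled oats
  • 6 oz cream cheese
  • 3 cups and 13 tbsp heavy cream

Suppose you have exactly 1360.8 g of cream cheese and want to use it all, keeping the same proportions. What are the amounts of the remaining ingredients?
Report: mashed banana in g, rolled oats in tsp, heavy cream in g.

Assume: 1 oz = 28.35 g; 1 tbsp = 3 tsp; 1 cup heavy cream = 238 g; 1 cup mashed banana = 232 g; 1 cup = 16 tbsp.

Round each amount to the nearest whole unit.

The original recipe has 170.1 g of cream cheese, so the scaling factor is 1360.8 ÷ 170.1 = 8.
mashed banana: (3 tbsp + 2 tsp = 11/3 tbsp) × 8 ÷ 16 tbsp/cup × 232 g/cup ≈ 425 g
rolled oats: 3 tsp × 8 = 24 tsp
heavy cream: (3 cup + 13 tbsp = 3.8125 cup) × 8 × 238 g/cup = 7259 g

mashed banana: 425 g; rolled oats: 24 tsp; heavy cream: 7259 g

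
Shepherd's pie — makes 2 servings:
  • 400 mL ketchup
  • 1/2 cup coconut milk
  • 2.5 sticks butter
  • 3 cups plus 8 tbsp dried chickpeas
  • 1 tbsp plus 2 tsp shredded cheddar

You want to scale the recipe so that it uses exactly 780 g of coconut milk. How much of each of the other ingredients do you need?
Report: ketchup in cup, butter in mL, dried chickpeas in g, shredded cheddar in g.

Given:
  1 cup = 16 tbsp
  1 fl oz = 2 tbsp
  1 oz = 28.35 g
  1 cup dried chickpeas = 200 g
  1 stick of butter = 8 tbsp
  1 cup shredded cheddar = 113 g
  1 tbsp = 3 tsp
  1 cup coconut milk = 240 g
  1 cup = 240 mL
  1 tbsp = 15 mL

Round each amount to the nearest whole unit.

The original recipe has 120 g of coconut milk, so the scaling factor is 780 ÷ 120 = 13/2 = 6.5.
ketchup: 400 mL × 13/2 ÷ 240 mL/cup ≈ 11 cup
butter: 2.5 stick × 13/2 × 8 tbsp/stick × 15 mL/tbsp = 1950 mL
dried chickpeas: (3 cup + 8 tbsp = 3.5 cup) × 13/2 × 200 g/cup = 4550 g
shredded cheddar: (1 tbsp + 2 tsp = 5/3 tbsp) × 13/2 ÷ 16 tbsp/cup × 113 g/cup ≈ 77 g

ketchup: 11 cup; butter: 1950 mL; dried chickpeas: 4550 g; shredded cheddar: 77 g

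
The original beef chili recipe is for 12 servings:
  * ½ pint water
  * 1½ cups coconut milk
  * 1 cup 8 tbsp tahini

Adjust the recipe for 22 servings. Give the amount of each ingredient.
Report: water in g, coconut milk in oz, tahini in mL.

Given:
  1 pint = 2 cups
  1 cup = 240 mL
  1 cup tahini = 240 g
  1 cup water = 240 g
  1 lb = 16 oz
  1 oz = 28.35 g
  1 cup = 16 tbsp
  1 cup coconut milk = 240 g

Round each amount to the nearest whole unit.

Scaling factor: 22/12 = 11/6.
water: 0.5 pint × 11/6 × 2 cup/pint × 240 g/cup = 440 g
coconut milk: 1.5 cup × 11/6 × 240 g/cup ÷ 28.35 g/oz ≈ 23 oz
tahini: (1 cup + 8 tbsp = 1.5 cup) × 11/6 × 240 mL/cup = 660 mL

water: 440 g; coconut milk: 23 oz; tahini: 660 mL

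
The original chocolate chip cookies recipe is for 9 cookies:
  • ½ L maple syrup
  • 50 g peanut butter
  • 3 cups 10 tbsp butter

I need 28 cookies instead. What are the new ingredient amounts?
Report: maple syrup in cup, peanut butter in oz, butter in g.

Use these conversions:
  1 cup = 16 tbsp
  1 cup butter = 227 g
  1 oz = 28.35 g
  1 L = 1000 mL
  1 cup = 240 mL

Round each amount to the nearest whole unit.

Scaling factor: 28/9.
maple syrup: 0.5 L × 28/9 × 1000 mL/L ÷ 240 mL/cup ≈ 6 cup
peanut butter: 50 g × 28/9 ÷ 28.35 g/oz ≈ 5 oz
butter: (3 cup + 10 tbsp = 3.625 cup) × 28/9 × 227 g/cup ≈ 2560 g

maple syrup: 6 cup; peanut butter: 5 oz; butter: 2560 g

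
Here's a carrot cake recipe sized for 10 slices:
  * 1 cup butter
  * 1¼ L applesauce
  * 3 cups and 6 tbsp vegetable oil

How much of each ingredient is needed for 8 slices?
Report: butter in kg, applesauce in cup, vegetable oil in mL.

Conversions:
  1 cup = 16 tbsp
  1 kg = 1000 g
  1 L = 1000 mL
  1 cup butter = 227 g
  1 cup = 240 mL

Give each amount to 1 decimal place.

Scaling factor: 8/10 = 4/5 = 0.8.
butter: 1 cup × 4/5 × 227 g/cup ÷ 1000 g/kg ≈ 0.2 kg
applesauce: 1.25 L × 4/5 × 1000 mL/L ÷ 240 mL/cup ≈ 4.2 cup
vegetable oil: (3 cup + 6 tbsp = 3.375 cup) × 4/5 × 240 mL/cup = 648.0 mL

butter: 0.2 kg; applesauce: 4.2 cup; vegetable oil: 648.0 mL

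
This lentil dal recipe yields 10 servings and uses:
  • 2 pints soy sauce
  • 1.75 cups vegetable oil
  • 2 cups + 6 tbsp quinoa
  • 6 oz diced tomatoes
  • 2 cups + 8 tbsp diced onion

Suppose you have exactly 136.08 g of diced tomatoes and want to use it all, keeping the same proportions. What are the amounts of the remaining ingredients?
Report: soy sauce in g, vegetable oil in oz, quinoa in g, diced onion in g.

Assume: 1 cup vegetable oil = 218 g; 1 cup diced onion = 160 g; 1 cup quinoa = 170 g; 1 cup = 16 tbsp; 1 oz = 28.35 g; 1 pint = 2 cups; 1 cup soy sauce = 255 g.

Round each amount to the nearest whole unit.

soy sauce: 816 g; vegetable oil: 11 oz; quinoa: 323 g; diced onion: 320 g

The original recipe has 170.1 g of diced tomatoes, so the scaling factor is 136.08 ÷ 170.1 = 4/5 = 0.8.
soy sauce: 2 pint × 4/5 × 2 cup/pint × 255 g/cup = 816 g
vegetable oil: 1.75 cup × 4/5 × 218 g/cup ÷ 28.35 g/oz ≈ 11 oz
quinoa: (2 cup + 6 tbsp = 2.375 cup) × 4/5 × 170 g/cup = 323 g
diced onion: (2 cup + 8 tbsp = 2.5 cup) × 4/5 × 160 g/cup = 320 g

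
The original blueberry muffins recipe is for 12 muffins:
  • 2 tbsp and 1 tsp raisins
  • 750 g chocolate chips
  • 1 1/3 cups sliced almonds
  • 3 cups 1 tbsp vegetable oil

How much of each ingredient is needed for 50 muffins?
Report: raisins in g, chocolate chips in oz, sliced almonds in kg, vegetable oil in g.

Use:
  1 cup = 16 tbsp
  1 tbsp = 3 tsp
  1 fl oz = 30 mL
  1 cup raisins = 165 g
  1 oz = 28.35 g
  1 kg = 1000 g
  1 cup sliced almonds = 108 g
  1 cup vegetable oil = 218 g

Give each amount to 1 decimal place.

Scaling factor: 50/12 = 25/6.
raisins: (2 tbsp + 1 tsp = 7/3 tbsp) × 25/6 ÷ 16 tbsp/cup × 165 g/cup ≈ 100.3 g
chocolate chips: 750 g × 25/6 ÷ 28.35 g/oz ≈ 110.2 oz
sliced almonds: 4/3 cup × 25/6 × 108 g/cup ÷ 1000 g/kg = 0.6 kg
vegetable oil: (3 cup + 1 tbsp = 3.0625 cup) × 25/6 × 218 g/cup ≈ 2781.8 g

raisins: 100.3 g; chocolate chips: 110.2 oz; sliced almonds: 0.6 kg; vegetable oil: 2781.8 g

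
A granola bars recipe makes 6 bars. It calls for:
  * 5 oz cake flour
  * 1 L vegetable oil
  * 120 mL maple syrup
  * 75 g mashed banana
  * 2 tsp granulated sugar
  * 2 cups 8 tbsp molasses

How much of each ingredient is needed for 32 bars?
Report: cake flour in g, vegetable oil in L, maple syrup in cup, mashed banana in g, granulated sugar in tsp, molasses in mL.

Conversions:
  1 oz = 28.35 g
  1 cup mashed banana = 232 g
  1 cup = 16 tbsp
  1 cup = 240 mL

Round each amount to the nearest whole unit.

cake flour: 756 g; vegetable oil: 5 L; maple syrup: 3 cup; mashed banana: 400 g; granulated sugar: 11 tsp; molasses: 3200 mL

Scaling factor: 32/6 = 16/3.
cake flour: 5 oz × 16/3 × 28.35 g/oz = 756 g
vegetable oil: 1 L × 16/3 ≈ 5 L
maple syrup: 120 mL × 16/3 ÷ 240 mL/cup ≈ 3 cup
mashed banana: 75 g × 16/3 = 400 g
granulated sugar: 2 tsp × 16/3 ≈ 11 tsp
molasses: (2 cup + 8 tbsp = 2.5 cup) × 16/3 × 240 mL/cup = 3200 mL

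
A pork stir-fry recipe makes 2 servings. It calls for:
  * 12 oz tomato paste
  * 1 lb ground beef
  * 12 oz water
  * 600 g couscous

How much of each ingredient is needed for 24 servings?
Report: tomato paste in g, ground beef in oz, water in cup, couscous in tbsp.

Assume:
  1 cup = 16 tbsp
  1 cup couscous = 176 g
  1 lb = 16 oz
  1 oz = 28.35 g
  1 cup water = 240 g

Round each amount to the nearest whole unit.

tomato paste: 4082 g; ground beef: 192 oz; water: 17 cup; couscous: 655 tbsp

Scaling factor: 24/2 = 12.
tomato paste: 12 oz × 12 × 28.35 g/oz ≈ 4082 g
ground beef: 1 lb × 12 × 16 oz/lb = 192 oz
water: 12 oz × 12 × 28.35 g/oz ÷ 240 g/cup ≈ 17 cup
couscous: 600 g × 12 ÷ 176 g/cup × 16 tbsp/cup ≈ 655 tbsp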